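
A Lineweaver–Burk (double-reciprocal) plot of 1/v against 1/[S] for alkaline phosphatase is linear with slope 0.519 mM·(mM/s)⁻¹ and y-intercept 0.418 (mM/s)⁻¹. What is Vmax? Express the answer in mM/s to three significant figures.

2.39 mM/s

The y-intercept of a Lineweaver–Burk plot equals 1/Vmax, so Vmax = 1/0.418 = 2.39 mM/s.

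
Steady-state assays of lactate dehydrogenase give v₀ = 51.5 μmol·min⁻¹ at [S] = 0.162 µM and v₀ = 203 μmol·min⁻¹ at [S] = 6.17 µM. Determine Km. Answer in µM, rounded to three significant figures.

0.532 µM

From v = Vmax[S]/(Km+[S]), each point gives Vmax = v(Km+[S])/[S].
Equating: 51.5(Km+0.162)/0.162 = 203(Km+6.17)/6.17.
317.9·Km + 51.5 = 32.90·Km + 203, so (317.9 − 32.90)·Km = 203 − 51.5.
Km = 151.5/285.0 = 0.532 µM; then Vmax = 51.5(0.532+0.162)/0.162 = 220 μmol·min⁻¹.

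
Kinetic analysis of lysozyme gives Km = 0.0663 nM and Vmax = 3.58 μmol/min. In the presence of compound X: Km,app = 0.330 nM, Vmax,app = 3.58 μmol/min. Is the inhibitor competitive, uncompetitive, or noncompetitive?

Km increases (0.0663 → 0.330 nM) while Vmax is unchanged — the hallmark of competitive inhibition.

competitive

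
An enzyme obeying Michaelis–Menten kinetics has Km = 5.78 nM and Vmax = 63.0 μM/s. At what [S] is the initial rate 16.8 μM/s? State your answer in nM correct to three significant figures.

2.10 nM

Rearranging v = Vmax[S]/(Km+[S]) gives [S] = Km·v/(Vmax − v).
[S] = 5.78 × 16.8 / (63.0 − 16.8) = 97.10/46.20 = 2.10 nM.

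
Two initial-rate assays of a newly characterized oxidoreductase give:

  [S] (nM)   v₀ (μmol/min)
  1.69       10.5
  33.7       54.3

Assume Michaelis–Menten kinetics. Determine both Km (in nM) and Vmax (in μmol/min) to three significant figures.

From v = Vmax[S]/(Km+[S]), each point gives Vmax = v(Km+[S])/[S].
Equating: 10.5(Km+1.69)/1.69 = 54.3(Km+33.7)/33.7.
6.213·Km + 10.5 = 1.611·Km + 54.3, so (6.213 − 1.611)·Km = 54.3 − 10.5.
Km = 43.80/4.602 = 9.52 nM; then Vmax = 10.5(9.52+1.69)/1.69 = 69.6 μmol/min.

Km = 9.52 nM; Vmax = 69.6 μmol/min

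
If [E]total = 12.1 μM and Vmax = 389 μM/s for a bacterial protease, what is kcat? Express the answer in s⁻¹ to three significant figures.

32.1 s⁻¹

kcat = Vmax/[E]total = 389 μM/s / 12.1 μM = 32.1 s⁻¹.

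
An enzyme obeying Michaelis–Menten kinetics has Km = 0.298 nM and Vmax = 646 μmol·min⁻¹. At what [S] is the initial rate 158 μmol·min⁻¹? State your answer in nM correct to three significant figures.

0.0965 nM

The required fractional saturation is v/Vmax = 158/646 = 0.2446.
Then [S]/(Km+[S]) = 0.2446 ⇒ [S] = 0.298 × 0.2446/(1 − 0.2446) = 0.0965 nM.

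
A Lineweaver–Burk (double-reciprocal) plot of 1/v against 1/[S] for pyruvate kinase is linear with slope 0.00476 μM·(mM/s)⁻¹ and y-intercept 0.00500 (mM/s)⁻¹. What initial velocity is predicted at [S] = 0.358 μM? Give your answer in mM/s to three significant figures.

The y-intercept is 1/Vmax, so Vmax = 1/0.00500 = 200 mM/s.
The slope is Km/Vmax, so Km = 0.00476 × 200 = 0.952 μM.
Then v = 200 × 0.358/(0.952 + 0.358) = 54.7 mM/s.

54.7 mM/s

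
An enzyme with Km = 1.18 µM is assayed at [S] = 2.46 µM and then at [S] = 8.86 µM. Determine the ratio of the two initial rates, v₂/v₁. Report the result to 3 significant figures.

1.31

Since Vmax cancels, v₂/v₁ = [S]₂(Km+[S]₁) / [S]₁(Km+[S]₂).
= 8.86×(1.18+2.46) / (2.46×(1.18+8.86)) = 32.25/24.70 = 1.31.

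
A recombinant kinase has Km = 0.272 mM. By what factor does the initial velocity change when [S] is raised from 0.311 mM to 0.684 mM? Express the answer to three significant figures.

1.34

Since Vmax cancels, v₂/v₁ = [S]₂(Km+[S]₁) / [S]₁(Km+[S]₂).
= 0.684×(0.272+0.311) / (0.311×(0.272+0.684)) = 0.3988/0.2973 = 1.34.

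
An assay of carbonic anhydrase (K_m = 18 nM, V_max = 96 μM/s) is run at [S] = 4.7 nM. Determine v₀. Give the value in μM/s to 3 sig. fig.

19.9 μM/s

v = Vmax·[S]/(Km + [S]) = 96 × 4.7 / (18 + 4.7)
  = 451.2 / 22.70 = 19.9 μM/s.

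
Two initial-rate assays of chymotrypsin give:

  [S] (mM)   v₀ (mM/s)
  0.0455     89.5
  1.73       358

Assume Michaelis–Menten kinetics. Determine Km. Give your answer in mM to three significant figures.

In reciprocal form, 1/v = (Km/Vmax)·(1/[S]) + 1/Vmax. The two points give (1/[S], 1/v) = (21.98, 0.01117) and (0.5780, 0.002793).
Slope = (0.01117 − 0.002793)/(21.98 − 0.5780) = 0.0003916; intercept = 0.01117 − 0.0003916×21.98 = 0.002567.
Vmax = 1/intercept = 390 mM/s; Km = slope × Vmax = 0.0003916 × 390 = 0.153 mM.

0.153 mM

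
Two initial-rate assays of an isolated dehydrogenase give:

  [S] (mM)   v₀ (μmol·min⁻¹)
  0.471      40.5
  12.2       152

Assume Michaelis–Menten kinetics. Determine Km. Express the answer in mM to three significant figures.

1.52 mM

From v = Vmax[S]/(Km+[S]), each point gives Vmax = v(Km+[S])/[S].
Equating: 40.5(Km+0.471)/0.471 = 152(Km+12.2)/12.2.
85.99·Km + 40.5 = 12.46·Km + 152, so (85.99 − 12.46)·Km = 152 − 40.5.
Km = 111.5/73.53 = 1.52 mM; then Vmax = 40.5(1.52+0.471)/0.471 = 171 μmol·min⁻¹.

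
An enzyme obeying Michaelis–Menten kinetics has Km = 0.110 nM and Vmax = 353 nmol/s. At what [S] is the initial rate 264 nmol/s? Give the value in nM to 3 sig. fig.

0.326 nM

The required fractional saturation is v/Vmax = 264/353 = 0.7479.
Then [S]/(Km+[S]) = 0.7479 ⇒ [S] = 0.110 × 0.7479/(1 − 0.7479) = 0.326 nM.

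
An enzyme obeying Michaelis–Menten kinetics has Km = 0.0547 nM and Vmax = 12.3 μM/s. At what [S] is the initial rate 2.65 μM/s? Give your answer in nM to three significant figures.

0.0150 nM

The required fractional saturation is v/Vmax = 2.65/12.3 = 0.2154.
Then [S]/(Km+[S]) = 0.2154 ⇒ [S] = 0.0547 × 0.2154/(1 − 0.2154) = 0.0150 nM.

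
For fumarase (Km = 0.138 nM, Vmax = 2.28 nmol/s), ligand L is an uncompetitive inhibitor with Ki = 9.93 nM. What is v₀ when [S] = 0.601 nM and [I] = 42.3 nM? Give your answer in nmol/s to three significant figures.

α = 1 + [I]/Ki = 1 + 42.3/9.93 = 5.260.
For an uncompetitive inhibitor, both parameters are divided by α, giving Vmax/α and Km/α: Km,app = 0.0262 nM, Vmax,app = 0.433 nmol/s.
v = Vmax,app·[S]/(Km,app + [S]) = 0.433 × 0.601/(0.0262 + 0.601) = 0.415 nmol/s.

0.415 nmol/s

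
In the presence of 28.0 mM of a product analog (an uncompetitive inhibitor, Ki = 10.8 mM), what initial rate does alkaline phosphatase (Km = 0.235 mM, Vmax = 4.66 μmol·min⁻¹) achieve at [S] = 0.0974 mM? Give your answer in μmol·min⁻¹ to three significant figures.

0.776 μmol·min⁻¹

α = 1 + [I]/Ki = 1 + 28.0/10.8 = 3.593.
For an uncompetitive inhibitor, both parameters are divided by α, giving Vmax/α and Km/α: Km,app = 0.0654 mM, Vmax,app = 1.30 μmol·min⁻¹.
v = Vmax,app·[S]/(Km,app + [S]) = 1.30 × 0.0974/(0.0654 + 0.0974) = 0.776 μmol·min⁻¹.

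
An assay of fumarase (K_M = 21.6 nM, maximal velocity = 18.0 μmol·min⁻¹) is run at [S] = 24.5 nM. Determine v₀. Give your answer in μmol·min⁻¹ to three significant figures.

9.57 μmol·min⁻¹

v = Vmax·[S]/(Km + [S]) = 18.0 × 24.5 / (21.6 + 24.5)
  = 441.0 / 46.10 = 9.57 μmol·min⁻¹.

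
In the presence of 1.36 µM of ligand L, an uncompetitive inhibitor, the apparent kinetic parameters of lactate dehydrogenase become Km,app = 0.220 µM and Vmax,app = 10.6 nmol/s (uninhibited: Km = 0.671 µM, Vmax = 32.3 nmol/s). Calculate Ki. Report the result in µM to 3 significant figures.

Uncompetitive: Vmax,app = Vmax/α (and Km,app = Km/α) with α = 1 + [I]/Ki.
α = Vmax/Vmax,app = 32.3/10.6 = 3.047.
Ki = [I]/(α − 1) = 1.36/2.047 = 0.664 µM.

0.664 µM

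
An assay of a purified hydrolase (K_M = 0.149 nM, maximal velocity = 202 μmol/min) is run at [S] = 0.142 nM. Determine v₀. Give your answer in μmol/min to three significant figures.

v = Vmax·[S]/(Km + [S]) = 202 × 0.142 / (0.149 + 0.142)
  = 28.68 / 0.2910 = 98.6 μmol/min.

98.6 μmol/min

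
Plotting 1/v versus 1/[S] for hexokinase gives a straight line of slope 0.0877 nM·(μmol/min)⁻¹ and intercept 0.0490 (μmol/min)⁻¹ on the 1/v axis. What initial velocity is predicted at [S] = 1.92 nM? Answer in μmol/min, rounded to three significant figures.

The y-intercept is 1/Vmax, so Vmax = 1/0.0490 = 20.4 μmol/min.
The slope is Km/Vmax, so Km = 0.0877 × 20.4 = 1.79 nM.
Then v = 20.4 × 1.92/(1.79 + 1.92) = 10.6 μmol/min.

10.6 μmol/min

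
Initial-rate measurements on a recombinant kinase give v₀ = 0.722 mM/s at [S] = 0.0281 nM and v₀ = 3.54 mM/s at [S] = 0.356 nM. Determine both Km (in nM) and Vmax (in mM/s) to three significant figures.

Km = 0.179 nM; Vmax = 5.32 mM/s

In reciprocal form, 1/v = (Km/Vmax)·(1/[S]) + 1/Vmax. The two points give (1/[S], 1/v) = (35.59, 1.385) and (2.809, 0.2825).
Slope = (1.385 − 0.2825)/(35.59 − 2.809) = 0.03364; intercept = 1.385 − 0.03364×35.59 = 0.1880.
Vmax = 1/intercept = 5.32 mM/s; Km = slope × Vmax = 0.03364 × 5.32 = 0.179 nM.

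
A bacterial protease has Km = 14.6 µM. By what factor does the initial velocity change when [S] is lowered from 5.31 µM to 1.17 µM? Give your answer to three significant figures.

Since Vmax cancels, v₂/v₁ = [S]₂(Km+[S]₁) / [S]₁(Km+[S]₂).
= 1.17×(14.6+5.31) / (5.31×(14.6+1.17)) = 23.29/83.74 = 0.278.

0.278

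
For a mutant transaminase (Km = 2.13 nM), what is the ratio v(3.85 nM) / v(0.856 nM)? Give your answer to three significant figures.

2.25

Since Vmax cancels, v₂/v₁ = [S]₂(Km+[S]₁) / [S]₁(Km+[S]₂).
= 3.85×(2.13+0.856) / (0.856×(2.13+3.85)) = 11.50/5.119 = 2.25.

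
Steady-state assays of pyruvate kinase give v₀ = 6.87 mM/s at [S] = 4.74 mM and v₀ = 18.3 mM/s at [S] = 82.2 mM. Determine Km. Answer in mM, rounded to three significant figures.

From v = Vmax[S]/(Km+[S]), each point gives Vmax = v(Km+[S])/[S].
Equating: 6.87(Km+4.74)/4.74 = 18.3(Km+82.2)/82.2.
1.449·Km + 6.87 = 0.2226·Km + 18.3, so (1.449 − 0.2226)·Km = 18.3 − 6.87.
Km = 11.43/1.227 = 9.32 mM; then Vmax = 6.87(9.32+4.74)/4.74 = 20.4 mM/s.

9.32 mM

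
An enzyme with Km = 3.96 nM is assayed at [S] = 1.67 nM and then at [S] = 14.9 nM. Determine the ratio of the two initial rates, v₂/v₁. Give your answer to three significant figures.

2.66

The fractional saturations are [S]/(Km+[S]) = 1.67/5.630 = 0.2966 and 14.9/18.86 = 0.7900.
v₂/v₁ is just their ratio: 0.7900/0.2966 = 2.66.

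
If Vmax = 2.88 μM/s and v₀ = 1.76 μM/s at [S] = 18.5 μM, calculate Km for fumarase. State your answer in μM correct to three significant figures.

v/Vmax = 1.76/2.88 = 0.6111 = [S]/(Km+[S]).
So Km + [S] = [S]/0.6111 = 30.27 μM, giving Km = 30.27 − 18.5 = 11.8 μM.

11.8 μM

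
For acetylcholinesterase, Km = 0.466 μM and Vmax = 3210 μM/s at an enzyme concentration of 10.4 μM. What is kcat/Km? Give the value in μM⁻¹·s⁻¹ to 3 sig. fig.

662 μM⁻¹·s⁻¹

kcat = Vmax/[E]total = 3210/10.4 = 309 s⁻¹.
kcat/Km = 309/0.466 = 662 μM⁻¹·s⁻¹.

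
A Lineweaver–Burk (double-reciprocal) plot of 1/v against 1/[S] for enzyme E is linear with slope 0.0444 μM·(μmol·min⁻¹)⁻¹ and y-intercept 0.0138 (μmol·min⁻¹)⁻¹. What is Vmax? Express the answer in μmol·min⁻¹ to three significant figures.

72.5 μmol·min⁻¹

The y-intercept of a Lineweaver–Burk plot equals 1/Vmax, so Vmax = 1/0.0138 = 72.5 μmol·min⁻¹.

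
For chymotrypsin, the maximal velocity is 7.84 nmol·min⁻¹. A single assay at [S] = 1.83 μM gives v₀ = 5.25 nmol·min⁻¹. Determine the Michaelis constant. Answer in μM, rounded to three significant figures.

0.903 μM

From v = Vmax[S]/(Km+[S]), Km = [S](Vmax − v)/v.
Km = 1.83 × (7.84 − 5.25) / 5.25 = 4.740/5.25 = 0.903 μM.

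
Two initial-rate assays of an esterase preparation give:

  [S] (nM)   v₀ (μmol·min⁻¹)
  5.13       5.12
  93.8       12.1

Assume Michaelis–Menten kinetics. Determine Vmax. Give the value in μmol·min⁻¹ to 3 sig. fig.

In reciprocal form, 1/v = (Km/Vmax)·(1/[S]) + 1/Vmax. The two points give (1/[S], 1/v) = (0.1949, 0.1953) and (0.01066, 0.08264).
Slope = (0.1953 − 0.08264)/(0.1949 − 0.01066) = 0.6114; intercept = 0.1953 − 0.6114×0.1949 = 0.07613.
Vmax = 1/intercept = 13.1 μmol·min⁻¹; Km = slope × Vmax = 0.6114 × 13.1 = 8.03 nM.

13.1 μmol·min⁻¹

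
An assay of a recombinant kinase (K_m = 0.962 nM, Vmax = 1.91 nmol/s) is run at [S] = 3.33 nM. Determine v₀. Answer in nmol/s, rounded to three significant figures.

1.48 nmol/s

[S]/(Km+[S]) = 3.33/4.292 = 0.7759, the fractional saturation.
v = 0.7759 × Vmax = 0.7759 × 1.91 = 1.48 nmol/s.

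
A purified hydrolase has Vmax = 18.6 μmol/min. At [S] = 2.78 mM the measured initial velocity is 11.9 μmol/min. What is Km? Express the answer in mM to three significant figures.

1.57 mM

v/Vmax = 11.9/18.6 = 0.6398 = [S]/(Km+[S]).
So Km + [S] = [S]/0.6398 = 4.345 mM, giving Km = 4.345 − 2.78 = 1.57 mM.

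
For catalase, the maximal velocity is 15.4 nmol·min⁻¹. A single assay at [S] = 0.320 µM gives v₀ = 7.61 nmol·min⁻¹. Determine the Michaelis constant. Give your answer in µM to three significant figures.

From v = Vmax[S]/(Km+[S]), Km = [S](Vmax − v)/v.
Km = 0.320 × (15.4 − 7.61) / 7.61 = 2.493/7.61 = 0.328 µM.

0.328 µM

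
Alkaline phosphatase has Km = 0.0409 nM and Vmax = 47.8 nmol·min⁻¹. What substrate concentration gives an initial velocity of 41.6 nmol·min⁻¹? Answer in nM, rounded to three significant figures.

Rearranging v = Vmax[S]/(Km+[S]) gives [S] = Km·v/(Vmax − v).
[S] = 0.0409 × 41.6 / (47.8 − 41.6) = 1.701/6.200 = 0.274 nM.

0.274 nM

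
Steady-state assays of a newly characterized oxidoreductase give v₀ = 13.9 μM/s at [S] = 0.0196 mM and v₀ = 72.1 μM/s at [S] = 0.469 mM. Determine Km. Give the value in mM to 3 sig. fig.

In reciprocal form, 1/v = (Km/Vmax)·(1/[S]) + 1/Vmax. The two points give (1/[S], 1/v) = (51.02, 0.07194) and (2.132, 0.01387).
Slope = (0.07194 − 0.01387)/(51.02 − 2.132) = 0.001188; intercept = 0.07194 − 0.001188×51.02 = 0.01134.
Vmax = 1/intercept = 88.2 μM/s; Km = slope × Vmax = 0.001188 × 88.2 = 0.105 mM.

0.105 mM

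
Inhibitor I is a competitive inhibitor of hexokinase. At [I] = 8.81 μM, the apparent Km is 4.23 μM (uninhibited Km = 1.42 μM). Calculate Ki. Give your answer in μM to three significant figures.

Competitive: Km,app = α·Km with α = 1 + [I]/Ki.
α = Km,app/Km = 4.23/1.42 = 2.979.
Since α = 1 + [I]/Ki, [I]/Ki = 2.979 − 1 = 1.979 and Ki = 8.81/1.979 = 4.45 μM.

4.45 μM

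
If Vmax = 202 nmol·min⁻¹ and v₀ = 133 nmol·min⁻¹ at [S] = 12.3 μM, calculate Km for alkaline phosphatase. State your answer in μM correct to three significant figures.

6.38 μM

v/Vmax = 133/202 = 0.6584 = [S]/(Km+[S]).
So Km + [S] = [S]/0.6584 = 18.68 μM, giving Km = 18.68 − 12.3 = 6.38 μM.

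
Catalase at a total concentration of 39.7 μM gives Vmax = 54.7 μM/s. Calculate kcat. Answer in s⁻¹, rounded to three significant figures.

kcat = Vmax/[E]total = 54.7 μM/s / 39.7 μM = 1.38 s⁻¹.

1.38 s⁻¹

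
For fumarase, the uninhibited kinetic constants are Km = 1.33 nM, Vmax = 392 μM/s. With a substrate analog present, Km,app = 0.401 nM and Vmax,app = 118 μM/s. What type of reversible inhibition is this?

uncompetitive

Both Km and Vmax decrease by the same factor (~3.32-fold) — characteristic of uncompetitive inhibition.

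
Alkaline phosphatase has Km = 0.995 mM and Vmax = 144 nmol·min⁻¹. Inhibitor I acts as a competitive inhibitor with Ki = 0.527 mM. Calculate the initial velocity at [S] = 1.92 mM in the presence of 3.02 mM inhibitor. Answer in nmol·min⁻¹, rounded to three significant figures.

α = 1 + [I]/Ki = 1 + 3.02/0.527 = 6.731.
For a competitive inhibitor, Vmax is unchanged and the apparent Km becomes α·Km: Km,app = 6.70 mM, Vmax,app = 144 nmol·min⁻¹.
v = Vmax,app·[S]/(Km,app + [S]) = 144 × 1.92/(6.70 + 1.92) = 32.1 nmol·min⁻¹.

32.1 nmol·min⁻¹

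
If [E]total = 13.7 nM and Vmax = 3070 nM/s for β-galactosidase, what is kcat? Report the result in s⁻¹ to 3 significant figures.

kcat = Vmax/[E]total = 3070 nM/s / 13.7 nM = 224 s⁻¹.

224 s⁻¹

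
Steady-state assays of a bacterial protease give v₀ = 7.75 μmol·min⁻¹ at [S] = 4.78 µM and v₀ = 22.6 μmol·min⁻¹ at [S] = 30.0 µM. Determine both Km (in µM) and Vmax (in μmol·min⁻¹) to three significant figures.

In reciprocal form, 1/v = (Km/Vmax)·(1/[S]) + 1/Vmax. The two points give (1/[S], 1/v) = (0.2092, 0.1290) and (0.03333, 0.04425).
Slope = (0.1290 − 0.04425)/(0.2092 − 0.03333) = 0.4821; intercept = 0.1290 − 0.4821×0.2092 = 0.02818.
Vmax = 1/intercept = 35.5 μmol·min⁻¹; Km = slope × Vmax = 0.4821 × 35.5 = 17.1 µM.

Km = 17.1 µM; Vmax = 35.5 μmol·min⁻¹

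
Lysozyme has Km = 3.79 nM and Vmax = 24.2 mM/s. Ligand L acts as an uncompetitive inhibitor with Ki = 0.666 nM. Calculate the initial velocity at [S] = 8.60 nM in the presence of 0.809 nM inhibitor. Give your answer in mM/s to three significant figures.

With α = 1 + [I]/Ki = 1 + 0.809/0.666 = 2.215, the uncompetitive rate law is v = (Vmax/α)·[S] / (Km/α + [S]).
v = (24.2/2.215)×8.60 / (3.79/2.215 + 8.60) = 93.97/10.31 = 9.11 mM/s.

9.11 mM/s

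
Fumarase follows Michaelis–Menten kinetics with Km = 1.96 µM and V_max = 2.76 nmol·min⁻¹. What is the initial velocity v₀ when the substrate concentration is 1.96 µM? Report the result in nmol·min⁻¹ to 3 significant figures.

[S]/(Km+[S]) = 1.96/3.920 = 0.5000, the fractional saturation.
v = 0.5000 × Vmax = 0.5000 × 2.76 = 1.38 nmol·min⁻¹.

1.38 nmol·min⁻¹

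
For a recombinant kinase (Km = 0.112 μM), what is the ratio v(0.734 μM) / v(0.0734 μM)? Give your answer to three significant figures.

2.19

The fractional saturations are [S]/(Km+[S]) = 0.0734/0.1854 = 0.3959 and 0.734/0.8460 = 0.8676.
v₂/v₁ is just their ratio: 0.8676/0.3959 = 2.19.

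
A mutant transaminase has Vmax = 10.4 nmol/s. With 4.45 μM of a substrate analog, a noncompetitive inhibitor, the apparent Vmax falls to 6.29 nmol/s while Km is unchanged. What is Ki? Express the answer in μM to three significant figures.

6.81 μM

Noncompetitive: Vmax,app = Vmax/α with α = 1 + [I]/Ki.
α = Vmax/Vmax,app = 10.4/6.29 = 1.653.
Since α = 1 + [I]/Ki, [I]/Ki = 1.653 − 1 = 0.6534 and Ki = 4.45/0.6534 = 6.81 μM.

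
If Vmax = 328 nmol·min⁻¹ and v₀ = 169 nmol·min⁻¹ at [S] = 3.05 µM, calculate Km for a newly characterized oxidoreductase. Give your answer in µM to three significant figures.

2.87 µM

From v = Vmax[S]/(Km+[S]), Km = [S](Vmax − v)/v.
Km = 3.05 × (328 − 169) / 169 = 485.0/169 = 2.87 µM.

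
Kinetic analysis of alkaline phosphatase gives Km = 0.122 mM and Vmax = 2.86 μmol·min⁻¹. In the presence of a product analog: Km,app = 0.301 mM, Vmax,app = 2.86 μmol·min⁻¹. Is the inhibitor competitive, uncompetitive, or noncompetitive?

competitive

Km increases (0.122 → 0.301 mM) while Vmax is unchanged — the hallmark of competitive inhibition.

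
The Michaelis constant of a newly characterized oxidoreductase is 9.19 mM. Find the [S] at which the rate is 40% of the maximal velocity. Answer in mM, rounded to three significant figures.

v/Vmax = [S]/(Km+[S]) = 0.4, so [S] = Km·0.4/(1 − 0.4) = 9.19 × 0.6667.
[S] = 6.13 mM.

6.13 mM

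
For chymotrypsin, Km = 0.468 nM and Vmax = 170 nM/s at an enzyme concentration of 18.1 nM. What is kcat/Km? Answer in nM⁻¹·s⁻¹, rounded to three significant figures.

20.1 nM⁻¹·s⁻¹

kcat = Vmax/[E]total = 170/18.1 = 9.39 s⁻¹.
kcat/Km = 9.39/0.468 = 20.1 nM⁻¹·s⁻¹.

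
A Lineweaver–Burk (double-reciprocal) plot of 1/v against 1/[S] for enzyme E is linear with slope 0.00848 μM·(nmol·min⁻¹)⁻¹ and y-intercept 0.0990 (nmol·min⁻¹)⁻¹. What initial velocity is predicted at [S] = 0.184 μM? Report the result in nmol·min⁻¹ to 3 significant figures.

The y-intercept is 1/Vmax, so Vmax = 1/0.0990 = 10.1 nmol·min⁻¹.
The slope is Km/Vmax, so Km = 0.00848 × 10.1 = 0.0857 μM.
Then v = 10.1 × 0.184/(0.0857 + 0.184) = 6.89 nmol·min⁻¹.

6.89 nmol·min⁻¹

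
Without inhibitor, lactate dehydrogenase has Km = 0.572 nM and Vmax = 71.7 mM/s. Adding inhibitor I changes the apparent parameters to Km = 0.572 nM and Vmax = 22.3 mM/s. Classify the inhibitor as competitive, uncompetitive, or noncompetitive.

noncompetitive

Vmax decreases (71.7 → 22.3 mM/s) while Km is unchanged — pure noncompetitive inhibition.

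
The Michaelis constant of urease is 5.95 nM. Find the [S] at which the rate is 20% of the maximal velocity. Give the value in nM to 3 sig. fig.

1.49 nM

v/Vmax = [S]/(Km+[S]) = 0.2, so [S] = Km·0.2/(1 − 0.2) = 5.95 × 0.2500.
[S] = 1.49 nM.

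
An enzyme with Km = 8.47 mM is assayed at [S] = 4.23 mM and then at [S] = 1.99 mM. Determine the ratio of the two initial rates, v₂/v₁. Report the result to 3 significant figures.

0.571

Since Vmax cancels, v₂/v₁ = [S]₂(Km+[S]₁) / [S]₁(Km+[S]₂).
= 1.99×(8.47+4.23) / (4.23×(8.47+1.99)) = 25.27/44.25 = 0.571.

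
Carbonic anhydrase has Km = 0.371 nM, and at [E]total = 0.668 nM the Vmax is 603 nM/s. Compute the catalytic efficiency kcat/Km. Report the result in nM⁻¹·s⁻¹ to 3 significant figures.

kcat = Vmax/[E]total = 603/0.668 = 903 s⁻¹.
kcat/Km = 903/0.371 = 2430 nM⁻¹·s⁻¹.

2430 nM⁻¹·s⁻¹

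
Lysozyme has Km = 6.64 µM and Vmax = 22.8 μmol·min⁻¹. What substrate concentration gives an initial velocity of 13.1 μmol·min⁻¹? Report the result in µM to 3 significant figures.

8.97 µM

Rearranging v = Vmax[S]/(Km+[S]) gives [S] = Km·v/(Vmax − v).
[S] = 6.64 × 13.1 / (22.8 − 13.1) = 86.98/9.700 = 8.97 µM.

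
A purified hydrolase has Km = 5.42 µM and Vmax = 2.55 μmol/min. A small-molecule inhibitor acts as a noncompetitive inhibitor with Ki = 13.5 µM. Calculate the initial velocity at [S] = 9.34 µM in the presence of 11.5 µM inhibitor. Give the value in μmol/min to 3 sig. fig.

0.871 μmol/min

α = 1 + [I]/Ki = 1 + 11.5/13.5 = 1.852.
For a noncompetitive inhibitor, Vmax is reduced to Vmax/α while Km is unchanged: Km,app = 5.42 µM, Vmax,app = 1.38 μmol/min.
v = Vmax,app·[S]/(Km,app + [S]) = 1.38 × 9.34/(5.42 + 9.34) = 0.871 μmol/min.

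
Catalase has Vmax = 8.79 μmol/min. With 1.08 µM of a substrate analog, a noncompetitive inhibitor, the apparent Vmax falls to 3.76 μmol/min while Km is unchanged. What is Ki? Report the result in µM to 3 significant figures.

Noncompetitive: Vmax,app = Vmax/α with α = 1 + [I]/Ki.
α = Vmax/Vmax,app = 8.79/3.76 = 2.338.
Ki = [I]/(α − 1) = 1.08/1.338 = 0.807 µM.

0.807 µM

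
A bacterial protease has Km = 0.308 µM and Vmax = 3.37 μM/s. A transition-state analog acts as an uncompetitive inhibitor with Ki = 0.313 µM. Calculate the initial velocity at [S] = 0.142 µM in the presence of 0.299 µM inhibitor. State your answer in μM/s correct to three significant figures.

0.817 μM/s

α = 1 + [I]/Ki = 1 + 0.299/0.313 = 1.955.
For an uncompetitive inhibitor, both parameters are divided by α, giving Vmax/α and Km/α: Km,app = 0.158 µM, Vmax,app = 1.72 μM/s.
v = Vmax,app·[S]/(Km,app + [S]) = 1.72 × 0.142/(0.158 + 0.142) = 0.817 μM/s.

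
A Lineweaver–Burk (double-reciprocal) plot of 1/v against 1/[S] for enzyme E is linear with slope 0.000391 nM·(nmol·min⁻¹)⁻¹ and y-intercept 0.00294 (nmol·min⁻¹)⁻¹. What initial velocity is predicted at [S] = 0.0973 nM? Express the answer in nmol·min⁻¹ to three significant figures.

144 nmol·min⁻¹

The y-intercept is 1/Vmax, so Vmax = 1/0.00294 = 340 nmol·min⁻¹.
The slope is Km/Vmax, so Km = 0.000391 × 340 = 0.133 nM.
Then v = 340 × 0.0973/(0.133 + 0.0973) = 144 nmol·min⁻¹.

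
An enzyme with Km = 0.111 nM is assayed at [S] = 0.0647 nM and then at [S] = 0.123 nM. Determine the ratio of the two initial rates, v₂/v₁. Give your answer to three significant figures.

The fractional saturations are [S]/(Km+[S]) = 0.0647/0.1757 = 0.3682 and 0.123/0.2340 = 0.5256.
v₂/v₁ is just their ratio: 0.5256/0.3682 = 1.43.

1.43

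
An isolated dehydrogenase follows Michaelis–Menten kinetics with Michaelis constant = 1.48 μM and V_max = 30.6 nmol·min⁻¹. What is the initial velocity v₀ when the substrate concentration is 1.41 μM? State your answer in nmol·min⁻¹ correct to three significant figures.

14.9 nmol·min⁻¹

[S]/(Km+[S]) = 1.41/2.890 = 0.4879, the fractional saturation.
v = 0.4879 × Vmax = 0.4879 × 30.6 = 14.9 nmol·min⁻¹.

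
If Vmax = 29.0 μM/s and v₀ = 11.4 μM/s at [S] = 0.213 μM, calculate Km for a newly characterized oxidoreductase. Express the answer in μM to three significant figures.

0.329 μM

v/Vmax = 11.4/29.0 = 0.3931 = [S]/(Km+[S]).
So Km + [S] = [S]/0.3931 = 0.5418 μM, giving Km = 0.5418 − 0.213 = 0.329 μM.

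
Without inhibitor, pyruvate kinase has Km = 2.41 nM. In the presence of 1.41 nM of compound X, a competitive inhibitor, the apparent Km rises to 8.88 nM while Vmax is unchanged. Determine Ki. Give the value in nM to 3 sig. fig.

Competitive: Km,app = α·Km with α = 1 + [I]/Ki.
α = Km,app/Km = 8.88/2.41 = 3.685.
Ki = [I]/(α − 1) = 1.41/2.685 = 0.525 nM.

0.525 nM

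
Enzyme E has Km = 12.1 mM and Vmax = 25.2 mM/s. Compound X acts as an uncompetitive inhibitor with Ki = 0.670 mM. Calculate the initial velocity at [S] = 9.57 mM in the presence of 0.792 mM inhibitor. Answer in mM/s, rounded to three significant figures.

7.31 mM/s

α = 1 + [I]/Ki = 1 + 0.792/0.670 = 2.182.
For an uncompetitive inhibitor, both parameters are divided by α, giving Vmax/α and Km/α: Km,app = 5.55 mM, Vmax,app = 11.5 mM/s.
v = Vmax,app·[S]/(Km,app + [S]) = 11.5 × 9.57/(5.55 + 9.57) = 7.31 mM/s.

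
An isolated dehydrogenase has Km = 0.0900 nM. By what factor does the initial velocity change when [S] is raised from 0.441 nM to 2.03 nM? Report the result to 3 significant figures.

Since Vmax cancels, v₂/v₁ = [S]₂(Km+[S]₁) / [S]₁(Km+[S]₂).
= 2.03×(0.0900+0.441) / (0.441×(0.0900+2.03)) = 1.078/0.9349 = 1.15.

1.15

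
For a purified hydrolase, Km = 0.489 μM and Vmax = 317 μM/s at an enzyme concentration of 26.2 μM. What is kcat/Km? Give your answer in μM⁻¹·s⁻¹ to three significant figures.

kcat = Vmax/[E]total = 317/26.2 = 12.1 s⁻¹.
kcat/Km = 12.1/0.489 = 24.7 μM⁻¹·s⁻¹.

24.7 μM⁻¹·s⁻¹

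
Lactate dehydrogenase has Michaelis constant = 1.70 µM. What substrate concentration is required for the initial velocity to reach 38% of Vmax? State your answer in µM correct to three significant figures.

v/Vmax = [S]/(Km+[S]) = 0.38, so [S] = Km·0.38/(1 − 0.38) = 1.70 × 0.6129.
[S] = 1.04 µM.

1.04 µM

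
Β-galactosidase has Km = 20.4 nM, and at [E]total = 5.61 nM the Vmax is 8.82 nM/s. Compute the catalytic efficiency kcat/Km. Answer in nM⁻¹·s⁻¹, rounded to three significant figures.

kcat = Vmax/[E]total = 8.82/5.61 = 1.57 s⁻¹.
kcat/Km = 1.57/20.4 = 0.0771 nM⁻¹·s⁻¹.

0.0771 nM⁻¹·s⁻¹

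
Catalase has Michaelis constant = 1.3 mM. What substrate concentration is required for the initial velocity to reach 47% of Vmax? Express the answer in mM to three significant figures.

1.15 mM

v/Vmax = [S]/(Km+[S]) = 0.47, so [S] = Km·0.47/(1 − 0.47) = 1.3 × 0.8868.
[S] = 1.15 mM.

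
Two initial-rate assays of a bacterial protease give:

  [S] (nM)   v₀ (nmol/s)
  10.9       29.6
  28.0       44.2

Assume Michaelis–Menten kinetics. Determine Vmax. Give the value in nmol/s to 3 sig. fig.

64.5 nmol/s

From v = Vmax[S]/(Km+[S]), each point gives Vmax = v(Km+[S])/[S].
Equating: 29.6(Km+10.9)/10.9 = 44.2(Km+28.0)/28.0.
2.716·Km + 29.6 = 1.579·Km + 44.2, so (2.716 − 1.579)·Km = 44.2 − 29.6.
Km = 14.60/1.137 = 12.8 nM; then Vmax = 29.6(12.8+10.9)/10.9 = 64.5 nmol/s.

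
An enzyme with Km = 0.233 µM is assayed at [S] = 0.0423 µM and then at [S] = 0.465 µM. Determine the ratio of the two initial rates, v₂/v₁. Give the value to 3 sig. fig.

The fractional saturations are [S]/(Km+[S]) = 0.0423/0.2753 = 0.1537 and 0.465/0.6980 = 0.6662.
v₂/v₁ is just their ratio: 0.6662/0.1537 = 4.34.

4.34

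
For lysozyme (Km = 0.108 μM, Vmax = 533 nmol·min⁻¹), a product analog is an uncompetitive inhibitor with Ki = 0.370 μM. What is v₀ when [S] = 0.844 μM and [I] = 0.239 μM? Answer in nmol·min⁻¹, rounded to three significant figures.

α = 1 + [I]/Ki = 1 + 0.239/0.370 = 1.646.
For an uncompetitive inhibitor, both parameters are divided by α, giving Vmax/α and Km/α: Km,app = 0.0656 μM, Vmax,app = 324 nmol·min⁻¹.
v = Vmax,app·[S]/(Km,app + [S]) = 324 × 0.844/(0.0656 + 0.844) = 300 nmol·min⁻¹.

300 nmol·min⁻¹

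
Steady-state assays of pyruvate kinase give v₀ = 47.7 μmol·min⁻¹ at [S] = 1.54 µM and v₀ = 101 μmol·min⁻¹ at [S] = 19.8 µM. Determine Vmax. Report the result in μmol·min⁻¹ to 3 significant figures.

112 μmol·min⁻¹

In reciprocal form, 1/v = (Km/Vmax)·(1/[S]) + 1/Vmax. The two points give (1/[S], 1/v) = (0.6494, 0.02096) and (0.05051, 0.009901).
Slope = (0.02096 − 0.009901)/(0.6494 − 0.05051) = 0.01847; intercept = 0.02096 − 0.01847×0.6494 = 0.008968.
Vmax = 1/intercept = 112 μmol·min⁻¹; Km = slope × Vmax = 0.01847 × 112 = 2.06 µM.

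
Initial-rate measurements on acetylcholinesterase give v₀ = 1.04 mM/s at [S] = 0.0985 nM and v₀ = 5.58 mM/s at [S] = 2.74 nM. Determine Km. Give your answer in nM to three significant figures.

In reciprocal form, 1/v = (Km/Vmax)·(1/[S]) + 1/Vmax. The two points give (1/[S], 1/v) = (10.15, 0.9615) and (0.3650, 0.1792).
Slope = (0.9615 − 0.1792)/(10.15 − 0.3650) = 0.07993; intercept = 0.9615 − 0.07993×10.15 = 0.1500.
Vmax = 1/intercept = 6.66 mM/s; Km = slope × Vmax = 0.07993 × 6.66 = 0.533 nM.

0.533 nM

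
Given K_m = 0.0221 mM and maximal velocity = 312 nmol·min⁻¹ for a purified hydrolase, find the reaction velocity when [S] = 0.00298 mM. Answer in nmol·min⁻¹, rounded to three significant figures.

37.1 nmol·min⁻¹

[S]/(Km+[S]) = 0.00298/0.02508 = 0.1188, the fractional saturation.
v = 0.1188 × Vmax = 0.1188 × 312 = 37.1 nmol·min⁻¹.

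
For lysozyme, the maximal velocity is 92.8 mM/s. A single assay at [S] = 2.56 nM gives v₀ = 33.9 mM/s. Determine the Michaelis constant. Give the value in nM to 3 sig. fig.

4.45 nM

From v = Vmax[S]/(Km+[S]), Km = [S](Vmax − v)/v.
Km = 2.56 × (92.8 − 33.9) / 33.9 = 150.8/33.9 = 4.45 nM.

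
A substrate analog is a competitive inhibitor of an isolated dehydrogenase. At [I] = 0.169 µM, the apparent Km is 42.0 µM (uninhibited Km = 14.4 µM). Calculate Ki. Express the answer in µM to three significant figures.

Competitive: Km,app = α·Km with α = 1 + [I]/Ki.
α = Km,app/Km = 42.0/14.4 = 2.917.
Since α = 1 + [I]/Ki, [I]/Ki = 2.917 − 1 = 1.917 and Ki = 0.169/1.917 = 0.0882 µM.

0.0882 µM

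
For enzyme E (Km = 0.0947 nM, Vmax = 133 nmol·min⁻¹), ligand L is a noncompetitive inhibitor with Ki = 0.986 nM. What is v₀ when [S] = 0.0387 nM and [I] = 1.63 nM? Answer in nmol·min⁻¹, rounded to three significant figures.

α = 1 + [I]/Ki = 1 + 1.63/0.986 = 2.653.
For a noncompetitive inhibitor, Vmax is reduced to Vmax/α while Km is unchanged: Km,app = 0.0947 nM, Vmax,app = 50.1 nmol·min⁻¹.
v = Vmax,app·[S]/(Km,app + [S]) = 50.1 × 0.0387/(0.0947 + 0.0387) = 14.5 nmol·min⁻¹.

14.5 nmol·min⁻¹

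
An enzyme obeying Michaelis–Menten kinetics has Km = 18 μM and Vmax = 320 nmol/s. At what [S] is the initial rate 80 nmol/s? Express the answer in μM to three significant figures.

The required fractional saturation is v/Vmax = 80/320 = 0.2500.
Then [S]/(Km+[S]) = 0.2500 ⇒ [S] = 18 × 0.2500/(1 − 0.2500) = 6.00 μM.

6.00 μM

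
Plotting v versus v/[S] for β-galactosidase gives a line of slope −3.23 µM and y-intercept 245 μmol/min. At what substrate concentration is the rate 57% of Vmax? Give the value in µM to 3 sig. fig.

The Eadie–Hofstee slope gives Km = 3.23 µM (slope = −Km).
v/Vmax = [S]/(Km+[S]) = 0.57 ⇒ [S] = Km·0.57/(1−0.57) = 3.23 × 1.326 = 4.28 µM.

4.28 µM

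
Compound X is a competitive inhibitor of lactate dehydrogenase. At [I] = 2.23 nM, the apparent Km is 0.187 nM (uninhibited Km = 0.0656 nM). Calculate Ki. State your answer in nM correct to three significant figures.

1.21 nM

Competitive: Km,app = α·Km with α = 1 + [I]/Ki.
α = Km,app/Km = 0.187/0.0656 = 2.851.
Since α = 1 + [I]/Ki, [I]/Ki = 2.851 − 1 = 1.851 and Ki = 2.23/1.851 = 1.21 nM.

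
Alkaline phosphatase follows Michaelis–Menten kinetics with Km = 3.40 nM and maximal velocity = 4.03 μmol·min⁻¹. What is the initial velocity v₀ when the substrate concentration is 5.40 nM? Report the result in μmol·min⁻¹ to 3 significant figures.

2.47 μmol·min⁻¹

[S]/(Km+[S]) = 5.40/8.800 = 0.6136, the fractional saturation.
v = 0.6136 × Vmax = 0.6136 × 4.03 = 2.47 μmol·min⁻¹.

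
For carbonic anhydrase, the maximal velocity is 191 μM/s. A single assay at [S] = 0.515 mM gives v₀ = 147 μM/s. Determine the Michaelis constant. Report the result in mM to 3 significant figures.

From v = Vmax[S]/(Km+[S]), Km = [S](Vmax − v)/v.
Km = 0.515 × (191 − 147) / 147 = 22.66/147 = 0.154 mM.

0.154 mM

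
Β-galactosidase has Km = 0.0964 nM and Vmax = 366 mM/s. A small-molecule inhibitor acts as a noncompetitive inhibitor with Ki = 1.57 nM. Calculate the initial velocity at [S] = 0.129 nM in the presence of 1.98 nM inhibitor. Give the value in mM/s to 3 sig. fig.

92.6 mM/s

With α = 1 + [I]/Ki = 1 + 1.98/1.57 = 2.261, the noncompetitive rate law is v = (Vmax/α)·[S] / (Km + [S]).
v = (366/2.261)×0.129 / (0.0964 + 0.129) = 20.88/0.2254 = 92.6 mM/s.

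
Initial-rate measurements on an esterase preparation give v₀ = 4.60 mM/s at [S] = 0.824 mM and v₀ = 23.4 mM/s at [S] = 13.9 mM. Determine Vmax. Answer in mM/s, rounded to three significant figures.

31.5 mM/s

From v = Vmax[S]/(Km+[S]), each point gives Vmax = v(Km+[S])/[S].
Equating: 4.60(Km+0.824)/0.824 = 23.4(Km+13.9)/13.9.
5.583·Km + 4.60 = 1.683·Km + 23.4, so (5.583 − 1.683)·Km = 23.4 − 4.60.
Km = 18.80/3.899 = 4.82 mM; then Vmax = 4.60(4.82+0.824)/0.824 = 31.5 mM/s.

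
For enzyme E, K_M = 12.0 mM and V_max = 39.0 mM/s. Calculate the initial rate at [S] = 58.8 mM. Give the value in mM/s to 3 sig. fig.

[S]/(Km+[S]) = 58.8/70.80 = 0.8305, the fractional saturation.
v = 0.8305 × Vmax = 0.8305 × 39.0 = 32.4 mM/s.

32.4 mM/s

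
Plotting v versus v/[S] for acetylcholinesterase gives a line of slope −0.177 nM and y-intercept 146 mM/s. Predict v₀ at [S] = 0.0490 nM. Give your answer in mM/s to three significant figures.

In the Eadie–Hofstee form v = Vmax − Km·(v/[S]), the slope is −Km and the intercept is Vmax, so Km = 0.177 nM and Vmax = 146 mM/s.
v = 146 × 0.0490/(0.177 + 0.0490) = 31.7 mM/s.

31.7 mM/s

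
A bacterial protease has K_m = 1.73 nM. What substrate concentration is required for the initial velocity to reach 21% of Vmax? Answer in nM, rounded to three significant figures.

0.460 nM

v/Vmax = [S]/(Km+[S]) = 0.21, so [S] = Km·0.21/(1 − 0.21) = 1.73 × 0.2658.
[S] = 0.460 nM.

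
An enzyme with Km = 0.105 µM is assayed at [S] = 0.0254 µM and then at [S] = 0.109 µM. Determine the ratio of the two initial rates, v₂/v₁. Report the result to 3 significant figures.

2.61

Since Vmax cancels, v₂/v₁ = [S]₂(Km+[S]₁) / [S]₁(Km+[S]₂).
= 0.109×(0.105+0.0254) / (0.0254×(0.105+0.109)) = 0.01421/0.005436 = 2.61.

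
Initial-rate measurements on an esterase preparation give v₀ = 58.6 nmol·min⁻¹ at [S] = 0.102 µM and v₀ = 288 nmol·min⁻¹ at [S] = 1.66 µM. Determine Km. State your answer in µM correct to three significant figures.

In reciprocal form, 1/v = (Km/Vmax)·(1/[S]) + 1/Vmax. The two points give (1/[S], 1/v) = (9.804, 0.01706) and (0.6024, 0.003472).
Slope = (0.01706 − 0.003472)/(9.804 − 0.6024) = 0.001477; intercept = 0.01706 − 0.001477×9.804 = 0.002582.
Vmax = 1/intercept = 387 nmol·min⁻¹; Km = slope × Vmax = 0.001477 × 387 = 0.572 µM.

0.572 µM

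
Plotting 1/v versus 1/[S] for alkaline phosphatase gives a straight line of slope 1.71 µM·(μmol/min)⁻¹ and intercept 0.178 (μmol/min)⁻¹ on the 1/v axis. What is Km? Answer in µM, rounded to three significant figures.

y-intercept = 1/Vmax ⇒ Vmax = 5.62 μmol/min; slope = Km/Vmax ⇒ Km = slope × Vmax.
Km = 1.71 × 5.62 = 9.61 µM.

9.61 µM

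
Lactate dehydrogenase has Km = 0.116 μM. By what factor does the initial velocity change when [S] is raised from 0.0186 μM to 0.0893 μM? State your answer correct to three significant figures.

The fractional saturations are [S]/(Km+[S]) = 0.0186/0.1346 = 0.1382 and 0.0893/0.2053 = 0.4350.
v₂/v₁ is just their ratio: 0.4350/0.1382 = 3.15.

3.15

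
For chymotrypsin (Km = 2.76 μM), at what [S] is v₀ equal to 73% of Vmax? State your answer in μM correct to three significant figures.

7.46 μM

v/Vmax = [S]/(Km+[S]) = 0.73, so [S] = Km·0.73/(1 − 0.73) = 2.76 × 2.704.
[S] = 7.46 μM.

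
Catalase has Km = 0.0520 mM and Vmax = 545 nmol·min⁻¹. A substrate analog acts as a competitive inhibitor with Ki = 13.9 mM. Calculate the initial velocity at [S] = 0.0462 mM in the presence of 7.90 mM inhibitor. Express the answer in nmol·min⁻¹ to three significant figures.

197 nmol·min⁻¹

α = 1 + [I]/Ki = 1 + 7.90/13.9 = 1.568.
For a competitive inhibitor, Vmax is unchanged and the apparent Km becomes α·Km: Km,app = 0.0816 mM, Vmax,app = 545 nmol·min⁻¹.
v = Vmax,app·[S]/(Km,app + [S]) = 545 × 0.0462/(0.0816 + 0.0462) = 197 nmol·min⁻¹.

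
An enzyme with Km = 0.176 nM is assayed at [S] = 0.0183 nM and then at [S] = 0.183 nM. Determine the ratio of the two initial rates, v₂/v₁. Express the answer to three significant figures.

5.41

The fractional saturations are [S]/(Km+[S]) = 0.0183/0.1943 = 0.09418 and 0.183/0.3590 = 0.5097.
v₂/v₁ is just their ratio: 0.5097/0.09418 = 5.41.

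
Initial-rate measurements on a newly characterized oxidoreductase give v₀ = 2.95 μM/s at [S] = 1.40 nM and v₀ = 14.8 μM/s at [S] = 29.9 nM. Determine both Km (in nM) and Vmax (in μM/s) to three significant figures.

Km = 7.35 nM; Vmax = 18.4 μM/s

In reciprocal form, 1/v = (Km/Vmax)·(1/[S]) + 1/Vmax. The two points give (1/[S], 1/v) = (0.7143, 0.3390) and (0.03344, 0.06757).
Slope = (0.3390 − 0.06757)/(0.7143 − 0.03344) = 0.3986; intercept = 0.3390 − 0.3986×0.7143 = 0.05423.
Vmax = 1/intercept = 18.4 μM/s; Km = slope × Vmax = 0.3986 × 18.4 = 7.35 nM.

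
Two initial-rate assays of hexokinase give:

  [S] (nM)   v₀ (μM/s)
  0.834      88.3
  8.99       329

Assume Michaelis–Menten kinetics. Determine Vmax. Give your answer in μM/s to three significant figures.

In reciprocal form, 1/v = (Km/Vmax)·(1/[S]) + 1/Vmax. The two points give (1/[S], 1/v) = (1.199, 0.01133) and (0.1112, 0.003040).
Slope = (0.01133 − 0.003040)/(1.199 − 0.1112) = 0.007617; intercept = 0.01133 − 0.007617×1.199 = 0.002192.
Vmax = 1/intercept = 456 μM/s; Km = slope × Vmax = 0.007617 × 456 = 3.47 nM.

456 μM/s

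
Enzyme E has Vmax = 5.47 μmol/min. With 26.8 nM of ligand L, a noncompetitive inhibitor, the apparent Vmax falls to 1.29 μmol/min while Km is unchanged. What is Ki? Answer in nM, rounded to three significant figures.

Noncompetitive: Vmax,app = Vmax/α with α = 1 + [I]/Ki.
α = Vmax/Vmax,app = 5.47/1.29 = 4.240.
Since α = 1 + [I]/Ki, [I]/Ki = 4.240 − 1 = 3.240 and Ki = 26.8/3.240 = 8.27 nM.

8.27 nM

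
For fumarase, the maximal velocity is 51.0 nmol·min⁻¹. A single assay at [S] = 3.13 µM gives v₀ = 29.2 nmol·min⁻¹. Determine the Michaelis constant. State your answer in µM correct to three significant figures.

v/Vmax = 29.2/51.0 = 0.5725 = [S]/(Km+[S]).
So Km + [S] = [S]/0.5725 = 5.467 µM, giving Km = 5.467 − 3.13 = 2.34 µM.

2.34 µM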